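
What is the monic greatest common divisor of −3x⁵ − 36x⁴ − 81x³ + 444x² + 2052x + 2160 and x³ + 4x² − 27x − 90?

x² + 9x + 18

Apply the Euclidean algorithm:
  −3x⁵ − 36x⁴ − 81x³ + 444x² + 2052x + 2160 = (−3x² − 24x − 66)(x³ + 4x² − 27x − 90) + (−210x² − 1890x − 3780)
  x³ + 4x² − 27x − 90 = (−(1/210)x + 1/42)(−210x² − 1890x − 3780) + (0)
Last nonzero remainder: −210x² − 1890x − 3780. Dividing through by −210 gives the monic gcd x² + 9x + 18.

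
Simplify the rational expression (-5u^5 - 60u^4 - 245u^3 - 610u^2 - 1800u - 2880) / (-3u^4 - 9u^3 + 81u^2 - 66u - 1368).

(5u^3 + 10u^2 + 25u + 120)/(3u^2 - 21u + 57)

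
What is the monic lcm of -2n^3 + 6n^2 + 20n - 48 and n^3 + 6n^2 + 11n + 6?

Apply the Euclidean algorithm:
  -2n^3 + 6n^2 + 20n - 48 = (-2)(n^3 + 6n^2 + 11n + 6) + (18n^2 + 42n - 36)
  n^3 + 6n^2 + 11n + 6 = ((1/18)n + 11/54)(18n^2 + 42n - 36) + ((40/9)n + 40/3)
  18n^2 + 42n - 36 = ((81/20)n - 27/10)((40/9)n + 40/3) + (0)
Last nonzero remainder: (40/9)n + 40/3. Dividing through by 40/9 gives the monic gcd n + 3.
Then lcm(f, g) = f·g / gcd(f, g); expanding and making the result monic gives the answer.

n^5 - 17n^3 - 12n^2 + 52n + 48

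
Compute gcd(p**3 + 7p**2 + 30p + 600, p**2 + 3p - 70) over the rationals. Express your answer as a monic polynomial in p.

p + 10

Euclidean algorithm in ℚ[p]:
  p**3 + 7p**2 + 30p + 600 = (p + 4)(p**2 + 3p - 70) + (88p + 880)
  p**2 + 3p - 70 = ((1/88)p - 7/88)(88p + 880) + (0)
Last nonzero remainder: 88p + 880. Dividing through by 88 gives the monic gcd p + 10.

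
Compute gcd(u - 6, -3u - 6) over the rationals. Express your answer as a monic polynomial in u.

1

By polynomial division,
  u - 6 = (-1/3)(-3u - 6) + (-8)
  -3u - 6 = ((3/8)u + 3/4)(-8) + (0)
The last nonzero remainder is the constant -8, so the polynomials are coprime and gcd = 1.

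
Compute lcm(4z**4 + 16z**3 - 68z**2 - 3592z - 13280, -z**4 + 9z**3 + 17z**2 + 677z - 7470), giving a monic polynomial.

z**5 - 5z**4 - 53z**3 - 745z**2 + 4762z + 29880

Repeated division with remainder:
  4z**4 + 16z**3 - 68z**2 - 3592z - 13280 = (-4)(-z**4 + 9z**3 + 17z**2 + 677z - 7470) + (52z**3 - 884z - 43160)
  -z**4 + 9z**3 + 17z**2 + 677z - 7470 = (-(1/52)z + 9/52)(52z**3 - 884z - 43160) + (0)
Last nonzero remainder: 52z**3 - 884z - 43160. Dividing through by 52 gives the monic gcd z**3 - 17z - 830.
Then lcm(f, g) = f·g / gcd(f, g); expanding and making the result monic gives the answer.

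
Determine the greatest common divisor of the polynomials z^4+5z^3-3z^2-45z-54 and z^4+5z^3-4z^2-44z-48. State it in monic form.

z^2-z-6

By polynomial division,
  z^4+5z^3-3z^2-45z-54 = (z^4+5z^3-4z^2-44z-48) + (z^2-z-6)
  z^4+5z^3-4z^2-44z-48 = (z^2+6z+8)(z^2-z-6) + (0)
The last nonzero remainder z^2-z-6 is already monic.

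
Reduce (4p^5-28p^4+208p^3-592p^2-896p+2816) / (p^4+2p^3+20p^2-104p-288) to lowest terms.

(4p^3-20p^2+200p-352)/(p^2+4p+36)

Apply the Euclidean algorithm:
  4p^5-28p^4+208p^3-592p^2-896p+2816 = (4p-36)(p^4+2p^3+20p^2-104p-288) + (200p^3+544p^2-3488p-7552)
  p^4+2p^3+20p^2-104p-288 = ((1/200)p-9/2500)(200p^3+544p^2-3488p-7552) + ((24624/625)p^2-(49248/625)p-196992/625)
  200p^3+544p^2-3488p-7552 = ((15625/3078)p+36875/1539)((24624/625)p^2-(49248/625)p-196992/625) + (0)
Last nonzero remainder: (24624/625)p^2-(49248/625)p-196992/625. Dividing through by 24624/625 gives the monic gcd p^2-2p-8.
Cancel p^2-2p-8 from numerator and denominator to get the reduced form.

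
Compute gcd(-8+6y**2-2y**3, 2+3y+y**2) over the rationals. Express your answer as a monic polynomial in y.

1+y

Repeated division with remainder:
  -2y**3+6y**2-8 = (-2y+12)(y**2+3y+2) + (-32y-32)
  y**2+3y+2 = (-(1/32)y-1/16)(-32y-32) + (0)
Last nonzero remainder: -32y-32. Dividing through by -32 gives the monic gcd y+1.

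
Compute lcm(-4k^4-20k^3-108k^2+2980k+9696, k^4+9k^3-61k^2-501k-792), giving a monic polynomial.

By polynomial division,
  -4k^4-20k^3-108k^2+2980k+9696 = (-4)(k^4+9k^3-61k^2-501k-792) + (16k^3-352k^2+976k+6528)
  k^4+9k^3-61k^2-501k-792 = ((1/16)k+31/16)(16k^3-352k^2+976k+6528) + (560k^2-2800k-13440)
  16k^3-352k^2+976k+6528 = ((1/35)k-17/35)(560k^2-2800k-13440) + (0)
Last nonzero remainder: 560k^2-2800k-13440. Dividing through by 560 gives the monic gcd k^2-5k-24.
Then lcm(f, g) = f·g / gcd(f, g); expanding and making the result monic gives the answer.

k^6+19k^5+130k^4-202k^3-11963k^2-58521k-79992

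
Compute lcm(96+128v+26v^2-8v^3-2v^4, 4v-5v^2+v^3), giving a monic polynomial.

Euclidean algorithm in ℚ[v]:
  -2v^4-8v^3+26v^2+128v+96 = (-2v-18)(v^3-5v^2+4v) + (-56v^2+200v+96)
  v^3-5v^2+4v = (-(1/56)v+5/196)(-56v^2+200v+96) + ((30/49)v-120/49)
  -56v^2+200v+96 = (-(1372/15)v-196/5)((30/49)v-120/49) + (0)
Last nonzero remainder: (30/49)v-120/49. Dividing through by 30/49 gives the monic gcd v-4.
Then lcm(f, g) = f·g / gcd(f, g); expanding and making the result monic gives the answer.

48v+16v^2-51v^3-17v^4+3v^5+v^6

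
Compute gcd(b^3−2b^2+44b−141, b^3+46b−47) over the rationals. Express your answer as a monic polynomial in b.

b^2+b+47

Euclidean algorithm in ℚ[b]:
  b^3−2b^2+44b−141 = (b^3+46b−47) + (−2b^2−2b−94)
  b^3+46b−47 = (−(1/2)b+1/2)(−2b^2−2b−94) + (0)
Last nonzero remainder: −2b^2−2b−94. Dividing through by −2 gives the monic gcd b^2+b+47.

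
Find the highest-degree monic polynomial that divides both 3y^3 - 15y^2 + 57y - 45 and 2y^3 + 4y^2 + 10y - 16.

y - 1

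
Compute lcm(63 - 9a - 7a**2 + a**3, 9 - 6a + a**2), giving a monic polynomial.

-189 + 90a + 12a**2 - 10a**3 + a**4

Euclidean algorithm in ℚ[a]:
  a**3 - 7a**2 - 9a + 63 = (a - 1)(a**2 - 6a + 9) + (-24a + 72)
  a**2 - 6a + 9 = (-(1/24)a + 1/8)(-24a + 72) + (0)
Last nonzero remainder: -24a + 72. Dividing through by -24 gives the monic gcd a - 3.
Then lcm(f, g) = f·g / gcd(f, g); expanding and making the result monic gives the answer.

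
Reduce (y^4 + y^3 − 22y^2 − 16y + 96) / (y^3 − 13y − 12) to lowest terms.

(y^2 + 2y − 8)/(y + 1)

Repeated division with remainder:
  y^4 + y^3 − 22y^2 − 16y + 96 = (y + 1)(y^3 − 13y − 12) + (−9y^2 + 9y + 108)
  y^3 − 13y − 12 = (−(1/9)y − 1/9)(−9y^2 + 9y + 108) + (0)
Last nonzero remainder: −9y^2 + 9y + 108. Dividing through by −9 gives the monic gcd y^2 − y − 12.
Cancel y^2 − y − 12 from numerator and denominator to get the reduced form.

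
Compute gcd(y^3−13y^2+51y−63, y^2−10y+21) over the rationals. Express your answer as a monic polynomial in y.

y^2−10y+21

By polynomial division,
  y^3−13y^2+51y−63 = (y−3)(y^2−10y+21) + (0)
The last nonzero remainder y^2−10y+21 is already monic.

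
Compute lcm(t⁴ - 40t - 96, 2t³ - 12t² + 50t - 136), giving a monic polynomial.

t⁶ - 2t⁵ + 17t⁴ - 40t³ - 16t² - 488t - 1632

Apply the Euclidean algorithm:
  t⁴ - 40t - 96 = ((1/2)t + 3)(2t³ - 12t² + 50t - 136) + (11t² - 122t + 312)
  2t³ - 12t² + 50t - 136 = ((2/11)t + 112/121)(11t² - 122t + 312) + ((12850/121)t - 51400/121)
  11t² - 122t + 312 = ((1331/12850)t - 4719/6425)((12850/121)t - 51400/121) + (0)
Last nonzero remainder: (12850/121)t - 51400/121. Dividing through by 12850/121 gives the monic gcd t - 4.
Then lcm(f, g) = f·g / gcd(f, g); expanding and making the result monic gives the answer.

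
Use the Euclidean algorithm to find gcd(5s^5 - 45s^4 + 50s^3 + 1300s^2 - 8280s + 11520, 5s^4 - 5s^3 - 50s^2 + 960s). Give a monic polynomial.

s^3 - s^2 - 10s + 192

Apply the Euclidean algorithm:
  5s^5 - 45s^4 + 50s^3 + 1300s^2 - 8280s + 11520 = (s - 8)(5s^4 - 5s^3 - 50s^2 + 960s) + (60s^3 - 60s^2 - 600s + 11520)
  5s^4 - 5s^3 - 50s^2 + 960s = ((1/12)s)(60s^3 - 60s^2 - 600s + 11520) + (0)
Last nonzero remainder: 60s^3 - 60s^2 - 600s + 11520. Dividing through by 60 gives the monic gcd s^3 - s^2 - 10s + 192.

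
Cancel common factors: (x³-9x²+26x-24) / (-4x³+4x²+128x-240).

(-x²+7x-12)/(4x²+4x-120)

Apply the Euclidean algorithm:
  x³-9x²+26x-24 = (-1/4)(-4x³+4x²+128x-240) + (-8x²+58x-84)
  -4x³+4x²+128x-240 = ((1/2)x+25/8)(-8x²+58x-84) + (-(45/4)x+45/2)
  -8x²+58x-84 = ((32/45)x-56/15)(-(45/4)x+45/2) + (0)
Last nonzero remainder: -(45/4)x+45/2. Dividing through by -45/4 gives the monic gcd x-2.
Cancel x-2 from numerator and denominator to get the reduced form.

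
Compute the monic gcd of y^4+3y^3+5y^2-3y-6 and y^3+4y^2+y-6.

Apply the Euclidean algorithm:
  y^4+3y^3+5y^2-3y-6 = (y-1)(y^3+4y^2+y-6) + (8y^2+4y-12)
  y^3+4y^2+y-6 = ((1/8)y+7/16)(8y^2+4y-12) + ((3/4)y-3/4)
  8y^2+4y-12 = ((32/3)y+16)((3/4)y-3/4) + (0)
Last nonzero remainder: (3/4)y-3/4. Dividing through by 3/4 gives the monic gcd y-1.

y-1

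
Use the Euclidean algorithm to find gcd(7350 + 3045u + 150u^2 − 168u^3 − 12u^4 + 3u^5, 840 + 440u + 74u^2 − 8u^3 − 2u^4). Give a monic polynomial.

Apply the Euclidean algorithm:
  3u^5 − 12u^4 − 168u^3 + 150u^2 + 3045u + 7350 = (−(3/2)u + 12)(−2u^4 − 8u^3 + 74u^2 + 440u + 840) + (39u^3 − 78u^2 − 975u − 2730)
  −2u^4 − 8u^3 + 74u^2 + 440u + 840 = (−(2/39)u − 4/13)(39u^3 − 78u^2 − 975u − 2730) + (0)
Last nonzero remainder: 39u^3 − 78u^2 − 975u − 2730. Dividing through by 39 gives the monic gcd u^3 − 2u^2 − 25u − 70.

−70 − 25u − 2u^2 + u^3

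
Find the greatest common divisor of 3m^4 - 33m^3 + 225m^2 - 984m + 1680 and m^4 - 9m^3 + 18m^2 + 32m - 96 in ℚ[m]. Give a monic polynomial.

Euclidean algorithm in ℚ[m]:
  3m^4 - 33m^3 + 225m^2 - 984m + 1680 = (3)(m^4 - 9m^3 + 18m^2 + 32m - 96) + (-6m^3 + 171m^2 - 1080m + 1968)
  m^4 - 9m^3 + 18m^2 + 32m - 96 = (-(1/6)m - 13/4)(-6m^3 + 171m^2 - 1080m + 1968) + ((1575/4)m^2 - 3150m + 6300)
  -6m^3 + 171m^2 - 1080m + 1968 = (-(8/525)m + 164/525)((1575/4)m^2 - 3150m + 6300) + (0)
Last nonzero remainder: (1575/4)m^2 - 3150m + 6300. Dividing through by 1575/4 gives the monic gcd m^2 - 8m + 16.

m^2 - 8m + 16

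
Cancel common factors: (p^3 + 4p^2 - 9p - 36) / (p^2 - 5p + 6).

Euclidean algorithm in ℚ[p]:
  p^3 + 4p^2 - 9p - 36 = (p + 9)(p^2 - 5p + 6) + (30p - 90)
  p^2 - 5p + 6 = ((1/30)p - 1/15)(30p - 90) + (0)
Last nonzero remainder: 30p - 90. Dividing through by 30 gives the monic gcd p - 3.
Cancel p - 3 from numerator and denominator to get the reduced form.

(p^2 + 7p + 12)/(p - 2)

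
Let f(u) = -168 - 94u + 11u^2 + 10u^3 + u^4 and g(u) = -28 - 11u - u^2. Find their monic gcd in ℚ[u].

Euclidean algorithm in ℚ[u]:
  u^4 + 10u^3 + 11u^2 - 94u - 168 = (-u^2 + u + 6)(-u^2 - 11u - 28) + (0)
Last nonzero remainder: -u^2 - 11u - 28. Dividing through by -1 gives the monic gcd u^2 + 11u + 28.

28 + 11u + u^2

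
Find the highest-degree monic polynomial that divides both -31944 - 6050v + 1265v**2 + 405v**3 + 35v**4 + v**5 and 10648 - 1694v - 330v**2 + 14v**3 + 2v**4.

-484 + 33v + 18v**2 + v**3

By polynomial division,
  v**5 + 35v**4 + 405v**3 + 1265v**2 - 6050v - 31944 = ((1/2)v + 14)(2v**4 + 14v**3 - 330v**2 - 1694v + 10648) + (374v**3 + 6732v**2 + 12342v - 181016)
  2v**4 + 14v**3 - 330v**2 - 1694v + 10648 = ((1/187)v - 1/17)(374v**3 + 6732v**2 + 12342v - 181016) + (0)
Last nonzero remainder: 374v**3 + 6732v**2 + 12342v - 181016. Dividing through by 374 gives the monic gcd v**3 + 18v**2 + 33v - 484.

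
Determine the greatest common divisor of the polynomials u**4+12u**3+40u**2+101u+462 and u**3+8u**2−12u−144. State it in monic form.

u+6

Repeated division with remainder:
  u**4+12u**3+40u**2+101u+462 = (u+4)(u**3+8u**2−12u−144) + (20u**2+293u+1038)
  u**3+8u**2−12u−144 = ((1/20)u−133/400)(20u**2+293u+1038) + ((13409/400)u+40227/200)
  20u**2+293u+1038 = ((8000/13409)u+69200/13409)((13409/400)u+40227/200) + (0)
Last nonzero remainder: (13409/400)u+40227/200. Dividing through by 13409/400 gives the monic gcd u+6.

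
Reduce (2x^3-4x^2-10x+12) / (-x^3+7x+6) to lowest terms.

(-2x+2)/(x+1)

By polynomial division,
  2x^3-4x^2-10x+12 = (-2)(-x^3+7x+6) + (-4x^2+4x+24)
  -x^3+7x+6 = ((1/4)x+1/4)(-4x^2+4x+24) + (0)
Last nonzero remainder: -4x^2+4x+24. Dividing through by -4 gives the monic gcd x^2-x-6.
Cancel x^2-x-6 from numerator and denominator to get the reduced form.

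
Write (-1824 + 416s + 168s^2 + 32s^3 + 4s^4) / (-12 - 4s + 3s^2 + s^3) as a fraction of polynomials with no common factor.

(912 + 248s + 40s^2 + 4s^3)/(6 + 5s + s^2)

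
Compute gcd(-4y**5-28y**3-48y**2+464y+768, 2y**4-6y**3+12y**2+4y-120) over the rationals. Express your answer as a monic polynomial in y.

y**2-y-6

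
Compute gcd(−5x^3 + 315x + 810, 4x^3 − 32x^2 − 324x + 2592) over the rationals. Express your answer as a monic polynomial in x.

Euclidean algorithm in ℚ[x]:
  −5x^3 + 315x + 810 = (−5/4)(4x^3 − 32x^2 − 324x + 2592) + (−40x^2 − 90x + 4050)
  4x^3 − 32x^2 − 324x + 2592 = (−(1/10)x + 41/40)(−40x^2 − 90x + 4050) + ((693/4)x − 6237/4)
  −40x^2 − 90x + 4050 = (−(160/693)x − 200/77)((693/4)x − 6237/4) + (0)
Last nonzero remainder: (693/4)x − 6237/4. Dividing through by 693/4 gives the monic gcd x − 9.

x − 9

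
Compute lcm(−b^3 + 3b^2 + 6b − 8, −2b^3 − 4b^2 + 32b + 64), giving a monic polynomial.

b^4 + b^3 − 18b^2 − 16b + 32

Apply the Euclidean algorithm:
  −b^3 + 3b^2 + 6b − 8 = (1/2)(−2b^3 − 4b^2 + 32b + 64) + (5b^2 − 10b − 40)
  −2b^3 − 4b^2 + 32b + 64 = (−(2/5)b − 8/5)(5b^2 − 10b − 40) + (0)
Last nonzero remainder: 5b^2 − 10b − 40. Dividing through by 5 gives the monic gcd b^2 − 2b − 8.
Then lcm(f, g) = f·g / gcd(f, g); expanding and making the result monic gives the answer.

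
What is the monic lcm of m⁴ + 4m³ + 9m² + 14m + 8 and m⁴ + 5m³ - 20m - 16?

m⁶ + 6m⁵ + 9m⁴ - 36m² - 96m - 64

Euclidean algorithm in ℚ[m]:
  m⁴ + 4m³ + 9m² + 14m + 8 = (m⁴ + 5m³ - 20m - 16) + (-m³ + 9m² + 34m + 24)
  m⁴ + 5m³ - 20m - 16 = (-m - 14)(-m³ + 9m² + 34m + 24) + (160m² + 480m + 320)
  -m³ + 9m² + 34m + 24 = (-(1/160)m + 3/40)(160m² + 480m + 320) + (0)
Last nonzero remainder: 160m² + 480m + 320. Dividing through by 160 gives the monic gcd m² + 3m + 2.
Then lcm(f, g) = f·g / gcd(f, g); expanding and making the result monic gives the answer.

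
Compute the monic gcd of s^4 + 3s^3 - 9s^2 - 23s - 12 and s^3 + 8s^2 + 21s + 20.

s + 4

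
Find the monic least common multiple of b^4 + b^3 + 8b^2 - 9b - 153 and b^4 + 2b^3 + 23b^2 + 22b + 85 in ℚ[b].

b^6 + 2b^5 + 14b^4 + 4b^3 - 122b^2 - 198b - 765

Apply the Euclidean algorithm:
  b^4 + b^3 + 8b^2 - 9b - 153 = (b^4 + 2b^3 + 23b^2 + 22b + 85) + (-b^3 - 15b^2 - 31b - 238)
  b^4 + 2b^3 + 23b^2 + 22b + 85 = (-b + 13)(-b^3 - 15b^2 - 31b - 238) + (187b^2 + 187b + 3179)
  -b^3 - 15b^2 - 31b - 238 = (-(1/187)b - 14/187)(187b^2 + 187b + 3179) + (0)
Last nonzero remainder: 187b^2 + 187b + 3179. Dividing through by 187 gives the monic gcd b^2 + b + 17.
Then lcm(f, g) = f·g / gcd(f, g); expanding and making the result monic gives the answer.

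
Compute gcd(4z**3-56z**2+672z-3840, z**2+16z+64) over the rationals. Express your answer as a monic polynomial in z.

1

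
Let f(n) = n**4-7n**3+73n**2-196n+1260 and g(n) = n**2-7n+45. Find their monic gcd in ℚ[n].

n**2-7n+45

Repeated division with remainder:
  n**4-7n**3+73n**2-196n+1260 = (n**2+28)(n**2-7n+45) + (0)
The last nonzero remainder n**2-7n+45 is already monic.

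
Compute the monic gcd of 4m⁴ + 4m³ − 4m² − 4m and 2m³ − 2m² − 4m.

m² + m

Euclidean algorithm in ℚ[m]:
  4m⁴ + 4m³ − 4m² − 4m = (2m + 4)(2m³ − 2m² − 4m) + (12m² + 12m)
  2m³ − 2m² − 4m = ((1/6)m − 1/3)(12m² + 12m) + (0)
Last nonzero remainder: 12m² + 12m. Dividing through by 12 gives the monic gcd m² + m.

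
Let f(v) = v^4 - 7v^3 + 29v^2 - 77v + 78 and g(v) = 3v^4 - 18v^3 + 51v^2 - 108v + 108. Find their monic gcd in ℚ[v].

v^2 - 5v + 6

Euclidean algorithm in ℚ[v]:
  v^4 - 7v^3 + 29v^2 - 77v + 78 = (1/3)(3v^4 - 18v^3 + 51v^2 - 108v + 108) + (-v^3 + 12v^2 - 41v + 42)
  3v^4 - 18v^3 + 51v^2 - 108v + 108 = (-3v - 18)(-v^3 + 12v^2 - 41v + 42) + (144v^2 - 720v + 864)
  -v^3 + 12v^2 - 41v + 42 = (-(1/144)v + 7/144)(144v^2 - 720v + 864) + (0)
Last nonzero remainder: 144v^2 - 720v + 864. Dividing through by 144 gives the monic gcd v^2 - 5v + 6.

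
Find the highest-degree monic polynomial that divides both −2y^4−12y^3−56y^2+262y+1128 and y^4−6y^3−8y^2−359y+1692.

y^3+3y^2+19y−188

Apply the Euclidean algorithm:
  −2y^4−12y^3−56y^2+262y+1128 = (−2)(y^4−6y^3−8y^2−359y+1692) + (−24y^3−72y^2−456y+4512)
  y^4−6y^3−8y^2−359y+1692 = (−(1/24)y+3/8)(−24y^3−72y^2−456y+4512) + (0)
Last nonzero remainder: −24y^3−72y^2−456y+4512. Dividing through by −24 gives the monic gcd y^3+3y^2+19y−188.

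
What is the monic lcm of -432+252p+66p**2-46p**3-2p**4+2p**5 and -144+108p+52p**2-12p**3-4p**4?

Repeated division with remainder:
  2p**5-2p**4-46p**3+66p**2+252p-432 = (-(1/2)p+2)(-4p**4-12p**3+52p**2+108p-144) + (4p**3+16p**2-36p-144)
  -4p**4-12p**3+52p**2+108p-144 = (-p+1)(4p**3+16p**2-36p-144) + (0)
Last nonzero remainder: 4p**3+16p**2-36p-144. Dividing through by 4 gives the monic gcd p**3+4p**2-9p-36.
Then lcm(f, g) = f·g / gcd(f, g); expanding and making the result monic gives the answer.

216-342p+93p**2+56p**3-22p**4-2p**5+p**6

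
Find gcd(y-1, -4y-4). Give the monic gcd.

1

By polynomial division,
  y-1 = (-1/4)(-4y-4) + (-2)
  -4y-4 = (2y+2)(-2) + (0)
The last nonzero remainder is the constant -2, so the polynomials are coprime and gcd = 1.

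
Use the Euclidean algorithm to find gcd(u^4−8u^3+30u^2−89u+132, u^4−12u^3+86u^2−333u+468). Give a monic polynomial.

u^2−7u+12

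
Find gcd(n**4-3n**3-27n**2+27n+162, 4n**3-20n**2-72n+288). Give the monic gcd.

n**2-9n+18

Repeated division with remainder:
  n**4-3n**3-27n**2+27n+162 = ((1/4)n+1/2)(4n**3-20n**2-72n+288) + (n**2-9n+18)
  4n**3-20n**2-72n+288 = (4n+16)(n**2-9n+18) + (0)
The last nonzero remainder n**2-9n+18 is already monic.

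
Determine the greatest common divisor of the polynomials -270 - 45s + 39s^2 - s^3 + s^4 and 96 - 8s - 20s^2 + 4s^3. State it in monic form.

-6 - s + s^2

Repeated division with remainder:
  s^4 - s^3 + 39s^2 - 45s - 270 = ((1/4)s + 1)(4s^3 - 20s^2 - 8s + 96) + (61s^2 - 61s - 366)
  4s^3 - 20s^2 - 8s + 96 = ((4/61)s - 16/61)(61s^2 - 61s - 366) + (0)
Last nonzero remainder: 61s^2 - 61s - 366. Dividing through by 61 gives the monic gcd s^2 - s - 6.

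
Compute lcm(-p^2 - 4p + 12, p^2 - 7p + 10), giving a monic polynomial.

Repeated division with remainder:
  -p^2 - 4p + 12 = (-1)(p^2 - 7p + 10) + (-11p + 22)
  p^2 - 7p + 10 = (-(1/11)p + 5/11)(-11p + 22) + (0)
Last nonzero remainder: -11p + 22. Dividing through by -11 gives the monic gcd p - 2.
Then lcm(f, g) = f·g / gcd(f, g); expanding and making the result monic gives the answer.

p^3 - p^2 - 32p + 60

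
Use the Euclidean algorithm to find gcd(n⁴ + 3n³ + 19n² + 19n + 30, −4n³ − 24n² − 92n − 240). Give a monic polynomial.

n² + 2n + 15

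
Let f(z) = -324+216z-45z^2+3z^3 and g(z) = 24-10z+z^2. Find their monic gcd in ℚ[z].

Euclidean algorithm in ℚ[z]:
  3z^3-45z^2+216z-324 = (3z-15)(z^2-10z+24) + (-6z+36)
  z^2-10z+24 = (-(1/6)z+2/3)(-6z+36) + (0)
Last nonzero remainder: -6z+36. Dividing through by -6 gives the monic gcd z-6.

-6+z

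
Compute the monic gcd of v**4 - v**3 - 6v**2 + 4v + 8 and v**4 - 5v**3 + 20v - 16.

v**2 - 4

By polynomial division,
  v**4 - v**3 - 6v**2 + 4v + 8 = (v**4 - 5v**3 + 20v - 16) + (4v**3 - 6v**2 - 16v + 24)
  v**4 - 5v**3 + 20v - 16 = ((1/4)v - 7/8)(4v**3 - 6v**2 - 16v + 24) + (-(5/4)v**2 + 5)
  4v**3 - 6v**2 - 16v + 24 = (-(16/5)v + 24/5)(-(5/4)v**2 + 5) + (0)
Last nonzero remainder: -(5/4)v**2 + 5. Dividing through by -5/4 gives the monic gcd v**2 - 4.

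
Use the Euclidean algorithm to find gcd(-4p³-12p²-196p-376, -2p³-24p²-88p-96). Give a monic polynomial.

p+2

Euclidean algorithm in ℚ[p]:
  -4p³-12p²-196p-376 = (2)(-2p³-24p²-88p-96) + (36p²-20p-184)
  -2p³-24p²-88p-96 = (-(1/18)p-113/162)(36p²-20p-184) + (-(9086/81)p-18172/81)
  36p²-20p-184 = (-(1458/4543)p+3726/4543)(-(9086/81)p-18172/81) + (0)
Last nonzero remainder: -(9086/81)p-18172/81. Dividing through by -9086/81 gives the monic gcd p+2.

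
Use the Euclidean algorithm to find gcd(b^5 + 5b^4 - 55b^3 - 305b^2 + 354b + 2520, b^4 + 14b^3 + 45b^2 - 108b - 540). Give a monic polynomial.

Apply the Euclidean algorithm:
  b^5 + 5b^4 - 55b^3 - 305b^2 + 354b + 2520 = (b - 9)(b^4 + 14b^3 + 45b^2 - 108b - 540) + (26b^3 + 208b^2 - 78b - 2340)
  b^4 + 14b^3 + 45b^2 - 108b - 540 = ((1/26)b + 3/13)(26b^3 + 208b^2 - 78b - 2340) + (0)
Last nonzero remainder: 26b^3 + 208b^2 - 78b - 2340. Dividing through by 26 gives the monic gcd b^3 + 8b^2 - 3b - 90.

b^3 + 8b^2 - 3b - 90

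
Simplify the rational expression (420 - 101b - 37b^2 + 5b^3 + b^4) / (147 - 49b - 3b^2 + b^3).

(-20 + b + b^2)/(-7 + b)

By polynomial division,
  b^4 + 5b^3 - 37b^2 - 101b + 420 = (b + 8)(b^3 - 3b^2 - 49b + 147) + (36b^2 + 144b - 756)
  b^3 - 3b^2 - 49b + 147 = ((1/36)b - 7/36)(36b^2 + 144b - 756) + (0)
Last nonzero remainder: 36b^2 + 144b - 756. Dividing through by 36 gives the monic gcd b^2 + 4b - 21.
Cancel b^2 + 4b - 21 from numerator and denominator to get the reduced form.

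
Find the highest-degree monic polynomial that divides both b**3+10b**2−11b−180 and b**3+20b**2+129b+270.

b**2+14b+45

Apply the Euclidean algorithm:
  b**3+10b**2−11b−180 = (b**3+20b**2+129b+270) + (−10b**2−140b−450)
  b**3+20b**2+129b+270 = (−(1/10)b−3/5)(−10b**2−140b−450) + (0)
Last nonzero remainder: −10b**2−140b−450. Dividing through by −10 gives the monic gcd b**2+14b+45.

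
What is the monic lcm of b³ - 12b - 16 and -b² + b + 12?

b⁴ + 3b³ - 12b² - 52b - 48

By polynomial division,
  b³ - 12b - 16 = (-b - 1)(-b² + b + 12) + (b - 4)
  -b² + b + 12 = (-b - 3)(b - 4) + (0)
The last nonzero remainder b - 4 is already monic.
Then lcm(f, g) = f·g / gcd(f, g); expanding and making the result monic gives the answer.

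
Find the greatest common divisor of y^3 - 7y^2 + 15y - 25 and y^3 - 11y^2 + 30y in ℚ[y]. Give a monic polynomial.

y - 5

Euclidean algorithm in ℚ[y]:
  y^3 - 7y^2 + 15y - 25 = (y^3 - 11y^2 + 30y) + (4y^2 - 15y - 25)
  y^3 - 11y^2 + 30y = ((1/4)y - 29/16)(4y^2 - 15y - 25) + ((145/16)y - 725/16)
  4y^2 - 15y - 25 = ((64/145)y + 16/29)((145/16)y - 725/16) + (0)
Last nonzero remainder: (145/16)y - 725/16. Dividing through by 145/16 gives the monic gcd y - 5.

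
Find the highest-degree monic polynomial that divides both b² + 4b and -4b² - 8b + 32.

b + 4

By polynomial division,
  b² + 4b = (-1/4)(-4b² - 8b + 32) + (2b + 8)
  -4b² - 8b + 32 = (-2b + 4)(2b + 8) + (0)
Last nonzero remainder: 2b + 8. Dividing through by 2 gives the monic gcd b + 4.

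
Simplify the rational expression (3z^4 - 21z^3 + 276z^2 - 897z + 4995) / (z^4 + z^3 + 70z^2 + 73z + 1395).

Repeated division with remainder:
  3z^4 - 21z^3 + 276z^2 - 897z + 4995 = (3)(z^4 + z^3 + 70z^2 + 73z + 1395) + (-24z^3 + 66z^2 - 1116z + 810)
  z^4 + z^3 + 70z^2 + 73z + 1395 = (-(1/24)z - 5/32)(-24z^3 + 66z^2 - 1116z + 810) + ((541/16)z^2 - (541/8)z + 24345/16)
  -24z^3 + 66z^2 - 1116z + 810 = (-(384/541)z + 288/541)((541/16)z^2 - (541/8)z + 24345/16) + (0)
Last nonzero remainder: (541/16)z^2 - (541/8)z + 24345/16. Dividing through by 541/16 gives the monic gcd z^2 - 2z + 45.
Cancel z^2 - 2z + 45 from numerator and denominator to get the reduced form.

(3z^2 - 15z + 111)/(z^2 + 3z + 31)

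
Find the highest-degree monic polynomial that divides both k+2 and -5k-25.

1

Repeated division with remainder:
  k+2 = (-1/5)(-5k-25) + (-3)
  -5k-25 = ((5/3)k+25/3)(-3) + (0)
The last nonzero remainder is the constant -3, so the polynomials are coprime and gcd = 1.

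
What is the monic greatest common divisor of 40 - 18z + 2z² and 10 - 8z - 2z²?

1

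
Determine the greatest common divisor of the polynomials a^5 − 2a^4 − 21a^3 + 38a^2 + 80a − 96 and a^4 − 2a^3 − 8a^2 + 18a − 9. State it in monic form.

a^2 − 4a + 3

Repeated division with remainder:
  a^5 − 2a^4 − 21a^3 + 38a^2 + 80a − 96 = (a)(a^4 − 2a^3 − 8a^2 + 18a − 9) + (−13a^3 + 20a^2 + 89a − 96)
  a^4 − 2a^3 − 8a^2 + 18a − 9 = (−(1/13)a + 6/169)(−13a^3 + 20a^2 + 89a − 96) + (−(315/169)a^2 + (1260/169)a − 945/169)
  −13a^3 + 20a^2 + 89a − 96 = ((2197/315)a + 5408/315)(−(315/169)a^2 + (1260/169)a − 945/169) + (0)
Last nonzero remainder: −(315/169)a^2 + (1260/169)a − 945/169. Dividing through by −315/169 gives the monic gcd a^2 − 4a + 3.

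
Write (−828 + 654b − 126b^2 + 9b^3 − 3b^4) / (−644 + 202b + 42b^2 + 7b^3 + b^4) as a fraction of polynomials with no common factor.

Apply the Euclidean algorithm:
  −3b^4 + 9b^3 − 126b^2 + 654b − 828 = (−3)(b^4 + 7b^3 + 42b^2 + 202b − 644) + (30b^3 + 1260b − 2760)
  b^4 + 7b^3 + 42b^2 + 202b − 644 = ((1/30)b + 7/30)(30b^3 + 1260b − 2760) + (0)
Last nonzero remainder: 30b^3 + 1260b − 2760. Dividing through by 30 gives the monic gcd b^3 + 42b − 92.
Cancel b^3 + 42b − 92 from numerator and denominator to get the reduced form.

(9 − 3b)/(7 + b)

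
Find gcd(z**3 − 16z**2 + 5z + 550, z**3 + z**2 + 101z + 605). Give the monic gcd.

z + 5

Repeated division with remainder:
  z**3 − 16z**2 + 5z + 550 = (z**3 + z**2 + 101z + 605) + (−17z**2 − 96z − 55)
  z**3 + z**2 + 101z + 605 = (−(1/17)z + 79/289)(−17z**2 − 96z − 55) + ((35838/289)z + 179190/289)
  −17z**2 − 96z − 55 = (−(4913/35838)z − 289/3258)((35838/289)z + 179190/289) + (0)
Last nonzero remainder: (35838/289)z + 179190/289. Dividing through by 35838/289 gives the monic gcd z + 5.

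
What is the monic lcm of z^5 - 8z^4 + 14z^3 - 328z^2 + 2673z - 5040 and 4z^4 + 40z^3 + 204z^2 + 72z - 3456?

z^6 - 2z^5 - 34z^4 - 244z^3 + 705z^2 + 10998z - 30240

Repeated division with remainder:
  z^5 - 8z^4 + 14z^3 - 328z^2 + 2673z - 5040 = ((1/4)z - 9/2)(4z^4 + 40z^3 + 204z^2 + 72z - 3456) + (143z^3 + 572z^2 + 3861z - 20592)
  4z^4 + 40z^3 + 204z^2 + 72z - 3456 = ((4/143)z + 24/143)(143z^3 + 572z^2 + 3861z - 20592) + (0)
Last nonzero remainder: 143z^3 + 572z^2 + 3861z - 20592. Dividing through by 143 gives the monic gcd z^3 + 4z^2 + 27z - 144.
Then lcm(f, g) = f·g / gcd(f, g); expanding and making the result monic gives the answer.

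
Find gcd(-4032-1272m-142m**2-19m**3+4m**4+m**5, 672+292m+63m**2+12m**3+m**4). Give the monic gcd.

96+28m+5m**2+m**3

Repeated division with remainder:
  m**5+4m**4-19m**3-142m**2-1272m-4032 = (m-8)(m**4+12m**3+63m**2+292m+672) + (14m**3+70m**2+392m+1344)
  m**4+12m**3+63m**2+292m+672 = ((1/14)m+1/2)(14m**3+70m**2+392m+1344) + (0)
Last nonzero remainder: 14m**3+70m**2+392m+1344. Dividing through by 14 gives the monic gcd m**3+5m**2+28m+96.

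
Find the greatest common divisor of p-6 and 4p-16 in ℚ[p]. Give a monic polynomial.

Euclidean algorithm in ℚ[p]:
  p-6 = (1/4)(4p-16) + (-2)
  4p-16 = (-2p+8)(-2) + (0)
The last nonzero remainder is the constant -2, so the polynomials are coprime and gcd = 1.

1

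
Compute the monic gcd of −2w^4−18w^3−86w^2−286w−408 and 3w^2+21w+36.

w^2+7w+12

By polynomial division,
  −2w^4−18w^3−86w^2−286w−408 = (−(2/3)w^2−(4/3)w−34/3)(3w^2+21w+36) + (0)
Last nonzero remainder: 3w^2+21w+36. Dividing through by 3 gives the monic gcd w^2+7w+12.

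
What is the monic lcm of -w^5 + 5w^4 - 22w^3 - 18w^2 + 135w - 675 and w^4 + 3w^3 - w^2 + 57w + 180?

w^6 - w^5 + 2w^4 + 106w^3 - 63w^2 + 135w + 2700

Apply the Euclidean algorithm:
  -w^5 + 5w^4 - 22w^3 - 18w^2 + 135w - 675 = (-w + 8)(w^4 + 3w^3 - w^2 + 57w + 180) + (-47w^3 + 47w^2 - 141w - 2115)
  w^4 + 3w^3 - w^2 + 57w + 180 = (-(1/47)w - 4/47)(-47w^3 + 47w^2 - 141w - 2115) + (0)
Last nonzero remainder: -47w^3 + 47w^2 - 141w - 2115. Dividing through by -47 gives the monic gcd w^3 - w^2 + 3w + 45.
Then lcm(f, g) = f·g / gcd(f, g); expanding and making the result monic gives the answer.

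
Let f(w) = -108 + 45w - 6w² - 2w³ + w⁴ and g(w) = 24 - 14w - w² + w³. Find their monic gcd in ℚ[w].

-12 + w + w²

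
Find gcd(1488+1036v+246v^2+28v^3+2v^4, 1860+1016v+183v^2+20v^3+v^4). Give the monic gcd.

Repeated division with remainder:
  2v^4+28v^3+246v^2+1036v+1488 = (2)(v^4+20v^3+183v^2+1016v+1860) + (-12v^3-120v^2-996v-2232)
  v^4+20v^3+183v^2+1016v+1860 = (-(1/12)v-5/6)(-12v^3-120v^2-996v-2232) + (0)
Last nonzero remainder: -12v^3-120v^2-996v-2232. Dividing through by -12 gives the monic gcd v^3+10v^2+83v+186.

186+83v+10v^2+v^3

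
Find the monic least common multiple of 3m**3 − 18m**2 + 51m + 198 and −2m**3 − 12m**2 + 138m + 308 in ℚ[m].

m**5 − 2m**4 − 84m**3 + 596m**2 − 1045m − 5082

By polynomial division,
  3m**3 − 18m**2 + 51m + 198 = (−3/2)(−2m**3 − 12m**2 + 138m + 308) + (−36m**2 + 258m + 660)
  −2m**3 − 12m**2 + 138m + 308 = ((1/18)m + 79/108)(−36m**2 + 258m + 660) + (−(1573/18)m − 1573/9)
  −36m**2 + 258m + 660 = ((648/1573)m − 540/143)(−(1573/18)m − 1573/9) + (0)
Last nonzero remainder: −(1573/18)m − 1573/9. Dividing through by −1573/18 gives the monic gcd m + 2.
Then lcm(f, g) = f·g / gcd(f, g); expanding and making the result monic gives the answer.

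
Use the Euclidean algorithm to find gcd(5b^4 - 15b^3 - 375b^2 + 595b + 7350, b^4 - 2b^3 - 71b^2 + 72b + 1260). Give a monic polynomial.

Euclidean algorithm in ℚ[b]:
  5b^4 - 15b^3 - 375b^2 + 595b + 7350 = (5)(b^4 - 2b^3 - 71b^2 + 72b + 1260) + (-5b^3 - 20b^2 + 235b + 1050)
  b^4 - 2b^3 - 71b^2 + 72b + 1260 = (-(1/5)b + 6/5)(-5b^3 - 20b^2 + 235b + 1050) + (0)
Last nonzero remainder: -5b^3 - 20b^2 + 235b + 1050. Dividing through by -5 gives the monic gcd b^3 + 4b^2 - 47b - 210.

b^3 + 4b^2 - 47b - 210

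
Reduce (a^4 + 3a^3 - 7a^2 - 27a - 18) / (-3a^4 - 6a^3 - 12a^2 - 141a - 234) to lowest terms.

Apply the Euclidean algorithm:
  a^4 + 3a^3 - 7a^2 - 27a - 18 = (-1/3)(-3a^4 - 6a^3 - 12a^2 - 141a - 234) + (a^3 - 11a^2 - 74a - 96)
  -3a^4 - 6a^3 - 12a^2 - 141a - 234 = (-3a - 39)(a^3 - 11a^2 - 74a - 96) + (-663a^2 - 3315a - 3978)
  a^3 - 11a^2 - 74a - 96 = (-(1/663)a + 16/663)(-663a^2 - 3315a - 3978) + (0)
Last nonzero remainder: -663a^2 - 3315a - 3978. Dividing through by -663 gives the monic gcd a^2 + 5a + 6.
Cancel a^2 + 5a + 6 from numerator and denominator to get the reduced form.

(-a^2 + 2a + 3)/(3a^2 - 9a + 39)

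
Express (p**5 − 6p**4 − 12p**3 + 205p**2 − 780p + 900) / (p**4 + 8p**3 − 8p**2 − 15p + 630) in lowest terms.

Apply the Euclidean algorithm:
  p**5 − 6p**4 − 12p**3 + 205p**2 − 780p + 900 = (p − 14)(p**4 + 8p**3 − 8p**2 − 15p + 630) + (108p**3 + 108p**2 − 1620p + 9720)
  p**4 + 8p**3 − 8p**2 − 15p + 630 = ((1/108)p + 7/108)(108p**3 + 108p**2 − 1620p + 9720) + (0)
Last nonzero remainder: 108p**3 + 108p**2 − 1620p + 9720. Dividing through by 108 gives the monic gcd p**3 + p**2 − 15p + 90.
Cancel p**3 + p**2 − 15p + 90 from numerator and denominator to get the reduced form.

(p**2 − 7p + 10)/(p + 7)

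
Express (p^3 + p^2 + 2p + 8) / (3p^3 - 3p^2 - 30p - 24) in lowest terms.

(p^2 - p + 4)/(3p^2 - 9p - 12)

Repeated division with remainder:
  p^3 + p^2 + 2p + 8 = (1/3)(3p^3 - 3p^2 - 30p - 24) + (2p^2 + 12p + 16)
  3p^3 - 3p^2 - 30p - 24 = ((3/2)p - 21/2)(2p^2 + 12p + 16) + (72p + 144)
  2p^2 + 12p + 16 = ((1/36)p + 1/9)(72p + 144) + (0)
Last nonzero remainder: 72p + 144. Dividing through by 72 gives the monic gcd p + 2.
Cancel p + 2 from numerator and denominator to get the reduced form.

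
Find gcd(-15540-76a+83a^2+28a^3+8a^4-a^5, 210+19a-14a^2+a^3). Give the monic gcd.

70-17a+a^2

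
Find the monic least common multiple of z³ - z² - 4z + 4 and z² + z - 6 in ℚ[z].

By polynomial division,
  z³ - z² - 4z + 4 = (z - 2)(z² + z - 6) + (4z - 8)
  z² + z - 6 = ((1/4)z + 3/4)(4z - 8) + (0)
Last nonzero remainder: 4z - 8. Dividing through by 4 gives the monic gcd z - 2.
Then lcm(f, g) = f·g / gcd(f, g); expanding and making the result monic gives the answer.

z⁴ + 2z³ - 7z² - 8z + 12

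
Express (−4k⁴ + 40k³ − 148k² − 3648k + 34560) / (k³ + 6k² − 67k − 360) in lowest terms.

Repeated division with remainder:
  −4k⁴ + 40k³ − 148k² − 3648k + 34560 = (−4k + 64)(k³ + 6k² − 67k − 360) + (−800k² − 800k + 57600)
  k³ + 6k² − 67k − 360 = (−(1/800)k − 1/160)(−800k² − 800k + 57600) + (0)
Last nonzero remainder: −800k² − 800k + 57600. Dividing through by −800 gives the monic gcd k² + k − 72.
Cancel k² + k − 72 from numerator and denominator to get the reduced form.

(−4k² + 44k − 480)/(k + 5)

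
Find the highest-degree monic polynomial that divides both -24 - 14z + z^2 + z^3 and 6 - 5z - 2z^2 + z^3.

2 + z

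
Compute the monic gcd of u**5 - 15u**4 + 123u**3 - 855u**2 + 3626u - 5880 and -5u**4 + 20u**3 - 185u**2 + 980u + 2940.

u**3 - 6u**2 + 49u - 294

By polynomial division,
  u**5 - 15u**4 + 123u**3 - 855u**2 + 3626u - 5880 = (-(1/5)u + 11/5)(-5u**4 + 20u**3 - 185u**2 + 980u + 2940) + (42u**3 - 252u**2 + 2058u - 12348)
  -5u**4 + 20u**3 - 185u**2 + 980u + 2940 = (-(5/42)u - 5/21)(42u**3 - 252u**2 + 2058u - 12348) + (0)
Last nonzero remainder: 42u**3 - 252u**2 + 2058u - 12348. Dividing through by 42 gives the monic gcd u**3 - 6u**2 + 49u - 294.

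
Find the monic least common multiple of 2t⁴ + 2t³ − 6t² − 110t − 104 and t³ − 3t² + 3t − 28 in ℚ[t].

t⁶ + 2t⁵ + 5t⁴ − 51t³ − 128t² − 437t − 364

Repeated division with remainder:
  2t⁴ + 2t³ − 6t² − 110t − 104 = (2t + 8)(t³ − 3t² + 3t − 28) + (12t² − 78t + 120)
  t³ − 3t² + 3t − 28 = ((1/12)t + 7/24)(12t² − 78t + 120) + ((63/4)t − 63)
  12t² − 78t + 120 = ((16/21)t − 40/21)((63/4)t − 63) + (0)
Last nonzero remainder: (63/4)t − 63. Dividing through by 63/4 gives the monic gcd t − 4.
Then lcm(f, g) = f·g / gcd(f, g); expanding and making the result monic gives the answer.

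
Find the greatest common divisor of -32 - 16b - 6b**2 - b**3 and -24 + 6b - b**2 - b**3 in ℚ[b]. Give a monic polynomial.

4 + b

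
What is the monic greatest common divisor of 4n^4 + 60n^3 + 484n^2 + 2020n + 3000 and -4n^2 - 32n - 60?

n^2 + 8n + 15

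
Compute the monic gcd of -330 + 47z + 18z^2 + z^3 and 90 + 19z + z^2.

Euclidean algorithm in ℚ[z]:
  z^3 + 18z^2 + 47z - 330 = (z - 1)(z^2 + 19z + 90) + (-24z - 240)
  z^2 + 19z + 90 = (-(1/24)z - 3/8)(-24z - 240) + (0)
Last nonzero remainder: -24z - 240. Dividing through by -24 gives the monic gcd z + 10.

10 + z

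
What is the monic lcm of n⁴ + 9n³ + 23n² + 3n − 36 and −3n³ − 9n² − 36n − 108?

Repeated division with remainder:
  n⁴ + 9n³ + 23n² + 3n − 36 = (−(1/3)n − 2)(−3n³ − 9n² − 36n − 108) + (−7n² − 105n − 252)
  −3n³ − 9n² − 36n − 108 = ((3/7)n − 36/7)(−7n² − 105n − 252) + (−468n − 1404)
  −7n² − 105n − 252 = ((7/468)n + 7/39)(−468n − 1404) + (0)
Last nonzero remainder: −468n − 1404. Dividing through by −468 gives the monic gcd n + 3.
Then lcm(f, g) = f·g / gcd(f, g); expanding and making the result monic gives the answer.

n⁶ + 9n⁵ + 35n⁴ + 111n³ + 240n² + 36n − 432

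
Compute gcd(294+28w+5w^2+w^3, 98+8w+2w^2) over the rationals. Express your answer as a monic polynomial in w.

1

Euclidean algorithm in ℚ[w]:
  w^3+5w^2+28w+294 = ((1/2)w+1/2)(2w^2+8w+98) + (−25w+245)
  2w^2+8w+98 = (−(2/25)w−138/125)(−25w+245) + (9212/25)
  −25w+245 = (−(625/9212)w+125/188)(9212/25) + (0)
The last nonzero remainder is the constant 9212/25, so the polynomials are coprime and gcd = 1.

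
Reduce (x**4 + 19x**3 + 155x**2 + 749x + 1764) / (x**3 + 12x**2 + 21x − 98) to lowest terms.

Apply the Euclidean algorithm:
  x**4 + 19x**3 + 155x**2 + 749x + 1764 = (x + 7)(x**3 + 12x**2 + 21x − 98) + (50x**2 + 700x + 2450)
  x**3 + 12x**2 + 21x − 98 = ((1/50)x − 1/25)(50x**2 + 700x + 2450) + (0)
Last nonzero remainder: 50x**2 + 700x + 2450. Dividing through by 50 gives the monic gcd x**2 + 14x + 49.
Cancel x**2 + 14x + 49 from numerator and denominator to get the reduced form.

(x**2 + 5x + 36)/(x − 2)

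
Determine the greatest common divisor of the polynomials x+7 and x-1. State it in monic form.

By polynomial division,
  x+7 = (x-1) + (8)
  x-1 = ((1/8)x-1/8)(8) + (0)
The last nonzero remainder is the constant 8, so the polynomials are coprime and gcd = 1.

1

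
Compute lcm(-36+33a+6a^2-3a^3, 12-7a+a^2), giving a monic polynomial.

Euclidean algorithm in ℚ[a]:
  -3a^3+6a^2+33a-36 = (-3a-15)(a^2-7a+12) + (-36a+144)
  a^2-7a+12 = (-(1/36)a+1/12)(-36a+144) + (0)
Last nonzero remainder: -36a+144. Dividing through by -36 gives the monic gcd a-4.
Then lcm(f, g) = f·g / gcd(f, g); expanding and making the result monic gives the answer.

-36+45a-5a^2-5a^3+a^4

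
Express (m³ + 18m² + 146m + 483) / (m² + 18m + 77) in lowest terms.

(m² + 11m + 69)/(m + 11)

Repeated division with remainder:
  m³ + 18m² + 146m + 483 = (m)(m² + 18m + 77) + (69m + 483)
  m² + 18m + 77 = ((1/69)m + 11/69)(69m + 483) + (0)
Last nonzero remainder: 69m + 483. Dividing through by 69 gives the monic gcd m + 7.
Cancel m + 7 from numerator and denominator to get the reduced form.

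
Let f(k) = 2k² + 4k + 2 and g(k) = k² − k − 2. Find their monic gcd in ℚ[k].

k + 1

Repeated division with remainder:
  2k² + 4k + 2 = (2)(k² − k − 2) + (6k + 6)
  k² − k − 2 = ((1/6)k − 1/3)(6k + 6) + (0)
Last nonzero remainder: 6k + 6. Dividing through by 6 gives the monic gcd k + 1.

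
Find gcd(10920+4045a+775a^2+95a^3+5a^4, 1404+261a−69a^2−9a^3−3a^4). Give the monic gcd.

Repeated division with remainder:
  5a^4+95a^3+775a^2+4045a+10920 = (−5/3)(−3a^4−9a^3−69a^2+261a+1404) + (80a^3+660a^2+4480a+13260)
  −3a^4−9a^3−69a^2+261a+1404 = (−(3/80)a+63/320)(80a^3+660a^2+4480a+13260) + (−(495/16)a^2−(495/4)a−19305/16)
  80a^3+660a^2+4480a+13260 = (−(256/99)a−1088/99)(−(495/16)a^2−(495/4)a−19305/16) + (0)
Last nonzero remainder: −(495/16)a^2−(495/4)a−19305/16. Dividing through by −495/16 gives the monic gcd a^2+4a+39.

39+4a+a^2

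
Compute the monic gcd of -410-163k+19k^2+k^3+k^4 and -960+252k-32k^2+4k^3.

-5+k

Apply the Euclidean algorithm:
  k^4+k^3+19k^2-163k-410 = ((1/4)k+9/4)(4k^3-32k^2+252k-960) + (28k^2-490k+1750)
  4k^3-32k^2+252k-960 = ((1/7)k+19/14)(28k^2-490k+1750) + (667k-3335)
  28k^2-490k+1750 = ((28/667)k-350/667)(667k-3335) + (0)
Last nonzero remainder: 667k-3335. Dividing through by 667 gives the monic gcd k-5.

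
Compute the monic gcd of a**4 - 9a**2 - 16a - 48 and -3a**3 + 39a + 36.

Euclidean algorithm in ℚ[a]:
  a**4 - 9a**2 - 16a - 48 = (-(1/3)a)(-3a**3 + 39a + 36) + (4a**2 - 4a - 48)
  -3a**3 + 39a + 36 = (-(3/4)a - 3/4)(4a**2 - 4a - 48) + (0)
Last nonzero remainder: 4a**2 - 4a - 48. Dividing through by 4 gives the monic gcd a**2 - a - 12.

a**2 - a - 12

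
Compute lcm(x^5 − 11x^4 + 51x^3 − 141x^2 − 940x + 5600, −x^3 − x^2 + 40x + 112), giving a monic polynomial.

x^6 − 7x^5 + 7x^4 + 63x^3 − 1504x^2 + 1840x + 22400

Euclidean algorithm in ℚ[x]:
  x^5 − 11x^4 + 51x^3 − 141x^2 − 940x + 5600 = (−x^2 + 12x − 103)(−x^3 − x^2 + 40x + 112) + (−612x^2 + 1836x + 17136)
  −x^3 − x^2 + 40x + 112 = ((1/612)x + 1/153)(−612x^2 + 1836x + 17136) + (0)
Last nonzero remainder: −612x^2 + 1836x + 17136. Dividing through by −612 gives the monic gcd x^2 − 3x − 28.
Then lcm(f, g) = f·g / gcd(f, g); expanding and making the result monic gives the answer.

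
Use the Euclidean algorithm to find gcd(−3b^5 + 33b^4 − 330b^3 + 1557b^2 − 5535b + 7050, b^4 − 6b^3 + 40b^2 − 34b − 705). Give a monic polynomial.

b^2 − 4b + 47

By polynomial division,
  −3b^5 + 33b^4 − 330b^3 + 1557b^2 − 5535b + 7050 = (−3b + 15)(b^4 − 6b^3 + 40b^2 − 34b − 705) + (−120b^3 + 855b^2 − 7140b + 17625)
  b^4 − 6b^3 + 40b^2 − 34b − 705 = (−(1/120)b − 3/320)(−120b^3 + 855b^2 − 7140b + 17625) + (−(735/64)b^2 + (735/16)b − 34545/64)
  −120b^3 + 855b^2 − 7140b + 17625 = ((512/49)b − 1600/49)(−(735/64)b^2 + (735/16)b − 34545/64) + (0)
Last nonzero remainder: −(735/64)b^2 + (735/16)b − 34545/64. Dividing through by −735/64 gives the monic gcd b^2 − 4b + 47.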